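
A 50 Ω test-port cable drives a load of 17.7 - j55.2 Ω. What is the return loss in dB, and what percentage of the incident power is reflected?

Γ = (-32.3 − j55.2)/(67.7 − j55.2), |Γ| = 0.732
RL = −20·log₁₀(0.732) = 2.71 dB
P_refl/P_inc = |Γ|² = 0.536

RL ≈ 2.71 dB; 53.6% of incident power reflected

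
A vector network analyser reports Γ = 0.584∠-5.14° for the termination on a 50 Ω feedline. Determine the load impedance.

Z_L ≈ 185 − j29.4 Ω

Z_L = Z_0·(1 + Γ)/(1 − Γ) = 50·(1.58 − j0.0523)/(0.418 + j0.0523)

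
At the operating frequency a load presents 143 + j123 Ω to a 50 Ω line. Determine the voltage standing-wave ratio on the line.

Γ = (Z_L − Z_0)/(Z_L + Z_0) = (93 + j123)/(193 + j123)
|Γ| = 154/229 = 0.674
VSWR = (1 + |Γ|)/(1 − |Γ|) = 1.67/0.326

VSWR ≈ 5.13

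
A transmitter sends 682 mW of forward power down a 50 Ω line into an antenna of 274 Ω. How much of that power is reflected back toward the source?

Γ = (274 − 50)/(274 + 50) = 0.691
|Γ|² = 0.478
P_refl = |Γ|²·P_inc = 326 mW, P_del = (1 − |Γ|²)·P_inc = 356 mW

P_reflected ≈ 326 mW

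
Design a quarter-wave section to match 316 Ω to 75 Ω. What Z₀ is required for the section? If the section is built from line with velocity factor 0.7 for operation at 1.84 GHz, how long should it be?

Z_qwt ≈ 154 Ω; length ≈ 2.85 cm

Z_qwt = √(Z_0·R_L) = √(75 × 316) = √23700
λ = 0.7·c/f = 0.114 m, so l = λ/4 = 0.0285 m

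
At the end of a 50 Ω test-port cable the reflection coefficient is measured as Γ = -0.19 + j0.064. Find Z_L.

Z_L ≈ 33.8 + j4.51 Ω

Z_L = Z_0·(1 + Γ)/(1 − Γ) = 50·(0.81 + j0.064)/(1.19 − j0.064)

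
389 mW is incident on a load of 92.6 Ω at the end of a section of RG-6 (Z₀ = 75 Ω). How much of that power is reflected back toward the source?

Γ = (92.6 − 75)/(92.6 + 75) = 0.105
|Γ|² = 0.011
P_refl = |Γ|²·P_inc = 4.29 mW, P_del = (1 − |Γ|²)·P_inc = 385 mW

P_reflected ≈ 4.29 mW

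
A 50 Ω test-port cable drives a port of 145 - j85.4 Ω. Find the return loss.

Γ = (95 − j85.4)/(195 − j85.4), |Γ| = 0.6
RL = −20·log₁₀|Γ| = −20·log₁₀(0.6)

RL ≈ 4.44 dB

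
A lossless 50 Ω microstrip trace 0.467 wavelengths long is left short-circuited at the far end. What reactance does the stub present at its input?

βl = 2π × 0.467 = 168°
tan(βl) = -0.21
For a short-circuited stub, Z_in = jZ_0·tan(βl)

X_in ≈ -10.5 Ω (capacitive)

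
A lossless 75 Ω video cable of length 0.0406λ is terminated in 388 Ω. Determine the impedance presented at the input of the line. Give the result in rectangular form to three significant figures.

Z_in ≈ 147 − j179 Ω

βl = 2π × 0.0406 = 14.6°
tan(βl) = tan(14.6°) = 0.261
Z_in = Z_0·(Z_L + jZ_0·tanβl)/(Z_0 + jZ_L·tanβl)
     = 75·(388 + j19.6)/(75 + j101)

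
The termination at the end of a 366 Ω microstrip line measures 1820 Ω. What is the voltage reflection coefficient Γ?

Γ = 0.665

Γ = (Z_L − Z_0)/(Z_L + Z_0) = (1820 − 366)/(1820 + 366) = 1454/2186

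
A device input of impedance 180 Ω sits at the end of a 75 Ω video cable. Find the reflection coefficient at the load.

Γ = 0.412

Γ = (Z_L − Z_0)/(Z_L + Z_0) = (180 − 75)/(180 + 75) = 105/255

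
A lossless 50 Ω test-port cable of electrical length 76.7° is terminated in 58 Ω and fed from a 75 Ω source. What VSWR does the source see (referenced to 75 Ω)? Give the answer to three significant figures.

VSWR ≈ 1.72

tan(βl) = 4.23
Z_in = Z_0·(Z_L + jZ_0·tanβl)/(Z_0 + jZ_L·tanβl) = 43.7 − j2.91 Ω
Γ_s = (Z_in − Z_s)/(Z_in + Z_s) = (-31.3 − j2.91)/(119 − j2.91), |Γ_s| = 0.265
VSWR = (1 + |Γ_s|)/(1 − |Γ_s|)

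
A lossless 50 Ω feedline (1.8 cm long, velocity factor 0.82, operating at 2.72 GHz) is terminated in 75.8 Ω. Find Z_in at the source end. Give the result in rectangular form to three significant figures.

Z_in ≈ 34.9 − j8.94 Ω

λ = v/f = 0.82·c / 2.72 GHz = 0.0904 m
βl = 2π·l/λ = 2π × 0.199 = 71.6°
tan(βl) = tan(71.6°) = 3.01
Z_in = Z_0·(Z_L + jZ_0·tanβl)/(Z_0 + jZ_L·tanβl)
     = 50·(75.8 + j151)/(50 + j229)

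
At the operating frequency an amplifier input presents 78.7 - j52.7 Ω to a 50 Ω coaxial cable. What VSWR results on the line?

Γ = (Z_L − Z_0)/(Z_L + Z_0) = (28.7 − j52.7)/(128.7 − j52.7)
|Γ| = 60/139 = 0.431
VSWR = (1 + |Γ|)/(1 − |Γ|) = 1.43/0.569

VSWR ≈ 2.52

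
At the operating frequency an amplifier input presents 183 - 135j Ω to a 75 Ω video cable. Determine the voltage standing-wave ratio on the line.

VSWR ≈ 3.92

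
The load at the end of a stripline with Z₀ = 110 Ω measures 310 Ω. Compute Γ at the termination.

Γ = (Z_L − Z_0)/(Z_L + Z_0) = (310 − 110)/(310 + 110) = 200/420

Γ = 0.476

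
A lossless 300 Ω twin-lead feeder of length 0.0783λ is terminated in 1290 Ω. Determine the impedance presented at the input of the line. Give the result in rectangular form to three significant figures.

Z_in ≈ 263 − j446 Ω

βl = 2π × 0.0783 = 28.2°
tan(βl) = tan(28.2°) = 0.536
Z_in = Z_0·(Z_L + jZ_0·tanβl)/(Z_0 + jZ_L·tanβl)
     = 300·(1290 + j161)/(300 + j691)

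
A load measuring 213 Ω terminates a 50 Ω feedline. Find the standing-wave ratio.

For a purely resistive load, VSWR = R_L/Z_0 or Z_0/R_L (whichever > 1) = 213/50

VSWR ≈ 4.26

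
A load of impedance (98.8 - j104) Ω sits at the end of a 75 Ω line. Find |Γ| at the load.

|Γ| ≈ 0.527

Γ = (Z_L − Z_0)/(Z_L + Z_0) = (23.8 − j104)/(173.8 − j104)
|Γ| = 107/203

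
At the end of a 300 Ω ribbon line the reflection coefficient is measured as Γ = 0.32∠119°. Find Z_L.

Z_L = Z_0·(1 + Γ)/(1 − Γ) = 300·(0.845 + j0.28)/(1.16 − j0.28)

Z_L ≈ 191 + j119 Ω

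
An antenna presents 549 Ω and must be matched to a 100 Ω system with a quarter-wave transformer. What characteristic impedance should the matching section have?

Z_qwt ≈ 234 Ω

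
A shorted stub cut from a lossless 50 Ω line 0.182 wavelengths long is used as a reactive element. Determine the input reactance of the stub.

βl = 2π × 0.182 = 65.5°
tan(βl) = 2.2
For a shorted stub, Z_in = jZ_0·tan(βl)

X_in ≈ 110 Ω (inductive)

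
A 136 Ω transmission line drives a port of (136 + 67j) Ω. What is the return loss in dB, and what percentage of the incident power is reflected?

Γ = (0 + j67)/(272 + j67), |Γ| = 0.239
RL = −20·log₁₀(0.239) = 12.4 dB
P_refl/P_inc = |Γ|² = 0.0572

RL ≈ 12.4 dB; 5.72% of incident power reflected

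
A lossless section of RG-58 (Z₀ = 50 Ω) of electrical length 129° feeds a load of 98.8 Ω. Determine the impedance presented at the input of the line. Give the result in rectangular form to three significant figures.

tan(βl) = tan(129°) = -1.23
Z_in = Z_0·(Z_L + jZ_0·tanβl)/(Z_0 + jZ_L·tanβl)
     = 50·(98.8 − j61.7)/(50 − j122)

Z_in ≈ 35.9 + j25.8 Ω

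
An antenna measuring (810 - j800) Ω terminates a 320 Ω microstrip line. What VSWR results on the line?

VSWR ≈ 5.2

Γ = (Z_L − Z_0)/(Z_L + Z_0) = (490 − j800)/(1130 − j800)
|Γ| = 938/1380 = 0.678
VSWR = (1 + |Γ|)/(1 − |Γ|) = 1.68/0.322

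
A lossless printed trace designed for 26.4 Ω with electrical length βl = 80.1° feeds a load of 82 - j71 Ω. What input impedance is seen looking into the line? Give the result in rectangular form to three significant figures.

tan(βl) = tan(80.1°) = 5.73
Z_in = Z_0·(Z_L + jZ_0·tanβl)/(Z_0 + jZ_L·tanβl)
     = 26.4·(82 + j80.3)/(433 + j470)

Z_in ≈ 4.73 − j0.243 Ω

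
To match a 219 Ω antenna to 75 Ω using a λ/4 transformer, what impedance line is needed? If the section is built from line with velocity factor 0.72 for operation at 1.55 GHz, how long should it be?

Z_qwt = √(Z_0·R_L) = √(75 × 219) = √16420
λ = 0.72·c/f = 0.139 m, so l = λ/4 = 0.0348 m

Z_qwt ≈ 128 Ω; length ≈ 3.48 cm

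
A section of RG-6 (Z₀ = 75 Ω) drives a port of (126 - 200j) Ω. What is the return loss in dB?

Γ = (51 − j200)/(201 − j200), |Γ| = 0.728
RL = −20·log₁₀|Γ| = −20·log₁₀(0.728)

RL ≈ 2.76 dB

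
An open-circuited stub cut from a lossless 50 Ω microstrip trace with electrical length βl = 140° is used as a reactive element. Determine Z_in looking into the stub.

tan(βl) = -0.839
For an open-circuited stub, Z_in = −jZ_0·cot(βl) = −jZ_0/tan(βl)

Z_in ≈ +j59.6 Ω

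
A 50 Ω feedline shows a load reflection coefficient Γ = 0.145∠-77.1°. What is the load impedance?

Z_L ≈ 51.2 − j14.8 Ω

Z_L = Z_0·(1 + Γ)/(1 − Γ) = 50·(1.03 − j0.141)/(0.968 + j0.141)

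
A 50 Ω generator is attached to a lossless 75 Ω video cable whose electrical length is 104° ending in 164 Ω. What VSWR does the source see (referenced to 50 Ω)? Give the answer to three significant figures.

tan(βl) = -4.01
Z_in = Z_0·(Z_L + jZ_0·tanβl)/(Z_0 + jZ_L·tanβl) = 36 + j14.6 Ω
Γ_s = (Z_in − Z_s)/(Z_in + Z_s) = (-14 + j14.6)/(86 + j14.6), |Γ_s| = 0.232
VSWR = (1 + |Γ_s|)/(1 − |Γ_s|)

VSWR ≈ 1.61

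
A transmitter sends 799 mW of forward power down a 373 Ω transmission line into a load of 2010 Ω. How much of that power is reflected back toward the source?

Γ = (2010 − 373)/(2010 + 373) = 0.687
|Γ|² = 0.472
P_refl = |Γ|²·P_inc = 377 mW, P_del = (1 − |Γ|²)·P_inc = 422 mW

P_reflected ≈ 377 mW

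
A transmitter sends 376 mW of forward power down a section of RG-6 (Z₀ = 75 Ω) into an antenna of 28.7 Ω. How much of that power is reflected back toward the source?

Γ = (28.7 − 75)/(28.7 + 75) = -0.446
|Γ|² = 0.199
P_refl = |Γ|²·P_inc = 75 mW, P_del = (1 − |Γ|²)·P_inc = 301 mW

P_reflected ≈ 75 mW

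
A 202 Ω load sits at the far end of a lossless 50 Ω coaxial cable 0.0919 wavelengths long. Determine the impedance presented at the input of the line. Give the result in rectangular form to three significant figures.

βl = 2π × 0.0919 = 33.1°
tan(βl) = tan(33.1°) = 0.651
Z_in = Z_0·(Z_L + jZ_0·tanβl)/(Z_0 + jZ_L·tanβl)
     = 50·(202 + j32.6)/(50 + j132)

Z_in ≈ 36.3 − j63 Ω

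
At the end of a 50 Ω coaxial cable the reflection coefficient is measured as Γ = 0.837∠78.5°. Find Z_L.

Z_L ≈ 11 + j60 Ω

Z_L = Z_0·(1 + Γ)/(1 − Γ) = 50·(1.17 + j0.82)/(0.833 − j0.82)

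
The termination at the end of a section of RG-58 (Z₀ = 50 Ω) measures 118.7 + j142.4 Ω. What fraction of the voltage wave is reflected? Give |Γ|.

|Γ| ≈ 0.716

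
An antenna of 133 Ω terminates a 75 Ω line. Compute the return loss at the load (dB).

Γ = (133 − 75)/(133 + 75) = 0.279
RL = −20·log₁₀|Γ| = −20·log₁₀(0.279)

RL ≈ 11.1 dB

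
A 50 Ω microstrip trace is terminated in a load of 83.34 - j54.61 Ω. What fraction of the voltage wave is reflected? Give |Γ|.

|Γ| ≈ 0.444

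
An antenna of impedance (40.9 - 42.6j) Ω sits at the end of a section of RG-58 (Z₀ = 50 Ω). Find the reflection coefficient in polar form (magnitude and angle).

Γ ≈ 0.434 ∠ -76.9°

Γ = (Z_L − Z_0)/(Z_L + Z_0) = (-9.1 − j42.6)/(90.9 − j42.6)
|Γ| = 43.6/100 = 0.434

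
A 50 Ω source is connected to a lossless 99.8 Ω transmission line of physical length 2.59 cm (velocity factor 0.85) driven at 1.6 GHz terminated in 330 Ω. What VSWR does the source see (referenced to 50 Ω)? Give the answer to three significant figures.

VSWR ≈ 3.17

λ = v/f = 0.85·c / 1.6 GHz = 0.159 m
βl = 2π·l/λ = 2π × 0.163 = 58.5°
tan(βl) = 1.63
Z_in = Z_0·(Z_L + jZ_0·tanβl)/(Z_0 + jZ_L·tanβl) = 40.1 − j53.7 Ω
Γ_s = (Z_in − Z_s)/(Z_in + Z_s) = (-9.87 − j53.7)/(90.1 − j53.7), |Γ_s| = 0.52
VSWR = (1 + |Γ_s|)/(1 − |Γ_s|)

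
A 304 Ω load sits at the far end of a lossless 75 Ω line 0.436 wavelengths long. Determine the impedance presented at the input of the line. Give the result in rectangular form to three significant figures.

βl = 2π × 0.436 = 157°
tan(βl) = tan(157°) = -0.425
Z_in = Z_0·(Z_L + jZ_0·tanβl)/(Z_0 + jZ_L·tanβl)
     = 75·(304 − j31.9)/(75 − j129)

Z_in ≈ 90.4 + j124 Ω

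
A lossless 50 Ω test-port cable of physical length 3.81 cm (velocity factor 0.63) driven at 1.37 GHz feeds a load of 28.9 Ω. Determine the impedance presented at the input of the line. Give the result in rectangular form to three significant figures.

λ = v/f = 0.63·c / 1.37 GHz = 0.138 m
βl = 2π·l/λ = 2π × 0.276 = 99.4°
tan(βl) = tan(99.4°) = -6.03
Z_in = Z_0·(Z_L + jZ_0·tanβl)/(Z_0 + jZ_L·tanβl)
     = 50·(28.9 − j301)/(50 − j174)

Z_in ≈ 82.1 − j15.3 Ω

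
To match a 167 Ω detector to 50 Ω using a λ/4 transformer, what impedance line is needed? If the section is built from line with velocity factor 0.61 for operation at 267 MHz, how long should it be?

Z_qwt ≈ 91.4 Ω; length ≈ 17.1 cm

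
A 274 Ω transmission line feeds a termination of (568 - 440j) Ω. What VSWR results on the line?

Γ = (Z_L − Z_0)/(Z_L + Z_0) = (294 − j440)/(842 − j440)
|Γ| = 529/950 = 0.557
VSWR = (1 + |Γ|)/(1 − |Γ|) = 1.56/0.443

VSWR ≈ 3.51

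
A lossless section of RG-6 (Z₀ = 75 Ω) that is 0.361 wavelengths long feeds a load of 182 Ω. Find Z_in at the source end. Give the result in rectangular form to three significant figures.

βl = 2π × 0.361 = 130°
tan(βl) = tan(130°) = -1.19
Z_in = Z_0·(Z_L + jZ_0·tanβl)/(Z_0 + jZ_L·tanβl)
     = 75·(182 − j89.5)/(75 − j217)

Z_in ≈ 47 + j46.6 Ω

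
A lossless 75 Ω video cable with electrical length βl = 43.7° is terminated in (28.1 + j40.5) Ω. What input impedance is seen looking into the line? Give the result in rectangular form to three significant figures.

tan(βl) = tan(43.7°) = 0.956
Z_in = Z_0·(Z_L + jZ_0·tanβl)/(Z_0 + jZ_L·tanβl)
     = 75·(28.1 + j112)/(36.3 + j26.9)

Z_in ≈ 148 + j122 Ω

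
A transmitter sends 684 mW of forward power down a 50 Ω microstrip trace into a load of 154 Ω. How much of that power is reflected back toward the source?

P_reflected ≈ 178 mW

Γ = (154 − 50)/(154 + 50) = 0.51
|Γ|² = 0.26
P_refl = |Γ|²·P_inc = 178 mW, P_del = (1 − |Γ|²)·P_inc = 506 mW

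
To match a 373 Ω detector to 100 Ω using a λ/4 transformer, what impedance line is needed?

Z_qwt ≈ 193 Ω

Z_qwt = √(Z_0·R_L) = √(100 × 373) = √37300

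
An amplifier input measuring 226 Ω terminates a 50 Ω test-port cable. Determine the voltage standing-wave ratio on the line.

For a purely resistive load, VSWR = R_L/Z_0 or Z_0/R_L (whichever > 1) = 226/50

VSWR ≈ 4.52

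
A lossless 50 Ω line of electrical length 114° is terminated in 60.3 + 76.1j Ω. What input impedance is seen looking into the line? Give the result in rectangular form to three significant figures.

tan(βl) = tan(114°) = -2.25
Z_in = Z_0·(Z_L + jZ_0·tanβl)/(Z_0 + jZ_L·tanβl)
     = 50·(60.3 − j36.2)/(221 − j135)

Z_in ≈ 13.6 + j0.126 Ω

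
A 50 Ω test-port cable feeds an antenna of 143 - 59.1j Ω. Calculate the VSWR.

VSWR ≈ 3.4

Γ = (Z_L − Z_0)/(Z_L + Z_0) = (93 − j59.1)/(193 − j59.1)
|Γ| = 110/202 = 0.546
VSWR = (1 + |Γ|)/(1 − |Γ|) = 1.55/0.454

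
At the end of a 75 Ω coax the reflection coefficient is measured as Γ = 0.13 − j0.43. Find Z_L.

Z_L ≈ 63.6 − j68.5 Ω

Z_L = Z_0·(1 + Γ)/(1 − Γ) = 75·(1.13 − j0.43)/(0.87 + j0.43)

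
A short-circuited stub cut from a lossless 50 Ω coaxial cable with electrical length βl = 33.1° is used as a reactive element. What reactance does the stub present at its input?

tan(βl) = 0.652
For a short-circuited stub, Z_in = jZ_0·tan(βl)

X_in ≈ 32.6 Ω (inductive)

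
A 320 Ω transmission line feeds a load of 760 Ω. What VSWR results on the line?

VSWR ≈ 2.38

For a purely resistive load, VSWR = R_L/Z_0 or Z_0/R_L (whichever > 1) = 760/320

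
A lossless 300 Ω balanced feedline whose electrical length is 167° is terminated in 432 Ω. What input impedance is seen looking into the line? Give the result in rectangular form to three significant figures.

Z_in ≈ 410 + j67 Ω

tan(βl) = tan(167°) = -0.231
Z_in = Z_0·(Z_L + jZ_0·tanβl)/(Z_0 + jZ_L·tanβl)
     = 300·(432 − j69.3)/(300 − j99.7)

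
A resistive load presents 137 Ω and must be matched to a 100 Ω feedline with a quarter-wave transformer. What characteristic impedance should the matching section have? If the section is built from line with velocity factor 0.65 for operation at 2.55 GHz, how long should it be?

Z_qwt ≈ 117 Ω; length ≈ 1.91 cm

Z_qwt = √(Z_0·R_L) = √(100 × 137) = √13700
λ = 0.65·c/f = 0.0765 m, so l = λ/4 = 0.0191 m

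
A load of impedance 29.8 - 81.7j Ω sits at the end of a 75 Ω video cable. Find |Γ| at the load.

|Γ| ≈ 0.703

Γ = (Z_L − Z_0)/(Z_L + Z_0) = (-45.2 − j81.7)/(104.8 − j81.7)
|Γ| = 93.4/133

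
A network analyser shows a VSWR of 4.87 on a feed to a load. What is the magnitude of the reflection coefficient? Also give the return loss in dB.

|Γ| ≈ 0.659; return loss ≈ 3.62 dB

|Γ| = (S − 1)/(S + 1) = (4.87 − 1)/(4.87 + 1) = 3.87/5.87
RL = −20·log₁₀|Γ| = −20·log₁₀(0.659)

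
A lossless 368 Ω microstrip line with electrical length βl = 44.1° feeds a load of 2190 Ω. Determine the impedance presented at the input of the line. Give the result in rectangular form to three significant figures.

Z_in ≈ 124 − j358 Ω

tan(βl) = tan(44.1°) = 0.969
Z_in = Z_0·(Z_L + jZ_0·tanβl)/(Z_0 + jZ_L·tanβl)
     = 368·(2190 + j357)/(368 + j2120)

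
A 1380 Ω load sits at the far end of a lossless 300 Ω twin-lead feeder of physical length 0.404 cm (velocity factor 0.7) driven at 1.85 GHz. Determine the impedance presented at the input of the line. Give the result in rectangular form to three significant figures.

λ = v/f = 0.7·c / 1.85 GHz = 0.114 m
βl = 2π·l/λ = 2π × 0.0356 = 12.8°
tan(βl) = tan(12.8°) = 0.227
Z_in = Z_0·(Z_L + jZ_0·tanβl)/(Z_0 + jZ_L·tanβl)
     = 300·(1380 + j68.2)/(300 + j314)

Z_in ≈ 693 − j657 Ω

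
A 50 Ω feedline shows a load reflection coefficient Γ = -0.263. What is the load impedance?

Z_L = Z_0·(1 + Γ)/(1 − Γ) = 50·(0.737)/(1.26)

Z_L ≈ 29.2 Ω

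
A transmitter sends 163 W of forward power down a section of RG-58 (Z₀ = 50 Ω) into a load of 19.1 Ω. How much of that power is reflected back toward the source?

P_reflected ≈ 32.6 W

Γ = (19.1 − 50)/(19.1 + 50) = -0.447
|Γ|² = 0.2
P_refl = |Γ|²·P_inc = 32.6 W, P_del = (1 − |Γ|²)·P_inc = 130 W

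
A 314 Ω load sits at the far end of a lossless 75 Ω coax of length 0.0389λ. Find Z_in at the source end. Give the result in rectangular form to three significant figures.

βl = 2π × 0.0389 = 14°
tan(βl) = tan(14°) = 0.249
Z_in = Z_0·(Z_L + jZ_0·tanβl)/(Z_0 + jZ_L·tanβl)
     = 75·(314 + j18.7)/(75 + j78.3)

Z_in ≈ 160 − j148 Ω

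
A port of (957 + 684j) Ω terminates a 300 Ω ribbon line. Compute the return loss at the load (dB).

RL ≈ 3.57 dB

Γ = (657 + j684)/(1257 + j684), |Γ| = 0.663
RL = −20·log₁₀|Γ| = −20·log₁₀(0.663)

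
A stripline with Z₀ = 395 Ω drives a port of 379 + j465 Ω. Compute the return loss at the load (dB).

Γ = (-16 + j465)/(774 + j465), |Γ| = 0.515
RL = −20·log₁₀|Γ| = −20·log₁₀(0.515)

RL ≈ 5.76 dB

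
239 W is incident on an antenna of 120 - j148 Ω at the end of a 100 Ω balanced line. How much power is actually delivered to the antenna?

P_delivered ≈ 163 W

|Γ| = |(20 − j148)/(220 − j148)| = 0.563
|Γ|² = 0.317
P_refl = |Γ|²·P_inc = 75.8 W, P_del = (1 − |Γ|²)·P_inc = 163 W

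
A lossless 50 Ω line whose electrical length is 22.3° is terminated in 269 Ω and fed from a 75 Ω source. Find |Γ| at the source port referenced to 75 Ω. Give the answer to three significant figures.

tan(βl) = 0.41
Z_in = Z_0·(Z_L + jZ_0·tanβl)/(Z_0 + jZ_L·tanβl) = 53.5 − j97.6 Ω
Γ_s = (Z_in − Z_s)/(Z_in + Z_s) = (-21.5 − j97.6)/(129 − j97.6), |Γ_s| = 0.619

|Γ| ≈ 0.619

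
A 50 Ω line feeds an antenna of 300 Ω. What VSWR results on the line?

VSWR ≈ 6

Γ = (300 − 50)/(300 + 50) = 0.714
VSWR = (1 + 0.714)/(1 − 0.714)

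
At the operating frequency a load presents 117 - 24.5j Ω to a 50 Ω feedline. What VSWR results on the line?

VSWR ≈ 2.46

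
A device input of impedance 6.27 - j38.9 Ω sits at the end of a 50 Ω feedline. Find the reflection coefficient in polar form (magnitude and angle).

Γ ≈ 0.856 ∠ -104°

Γ = (Z_L − Z_0)/(Z_L + Z_0) = (-43.73 − j38.9)/(56.27 − j38.9)
|Γ| = 58.5/68.4 = 0.856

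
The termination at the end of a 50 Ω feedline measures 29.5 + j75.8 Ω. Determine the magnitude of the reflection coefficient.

Γ = (Z_L − Z_0)/(Z_L + Z_0) = (-20.5 + j75.8)/(79.5 + j75.8)
|Γ| = 78.5/110

|Γ| ≈ 0.715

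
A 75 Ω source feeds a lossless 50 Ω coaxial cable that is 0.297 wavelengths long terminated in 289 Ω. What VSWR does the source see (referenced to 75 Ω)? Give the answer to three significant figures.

VSWR ≈ 8.27

βl = 2π × 0.297 = 107°
tan(βl) = -3.29
Z_in = Z_0·(Z_L + jZ_0·tanβl)/(Z_0 + jZ_L·tanβl) = 9.42 + j14.7 Ω
Γ_s = (Z_in − Z_s)/(Z_in + Z_s) = (-65.6 + j14.7)/(84.4 + j14.7), |Γ_s| = 0.784
VSWR = (1 + |Γ_s|)/(1 − |Γ_s|)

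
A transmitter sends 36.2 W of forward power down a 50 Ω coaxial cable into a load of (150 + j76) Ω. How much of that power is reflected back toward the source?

P_reflected ≈ 12.5 W

|Γ| = |(100 + j76)/(200 + j76)| = 0.587
|Γ|² = 0.345
P_refl = |Γ|²·P_inc = 12.5 W, P_del = (1 − |Γ|²)·P_inc = 23.7 W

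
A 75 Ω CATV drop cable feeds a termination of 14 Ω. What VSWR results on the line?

VSWR ≈ 5.36

For a purely resistive load, VSWR = R_L/Z_0 or Z_0/R_L (whichever > 1) = 75/14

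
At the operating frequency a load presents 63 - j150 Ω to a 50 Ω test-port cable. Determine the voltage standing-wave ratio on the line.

VSWR ≈ 9.09

Γ = (Z_L − Z_0)/(Z_L + Z_0) = (13 − j150)/(113 − j150)
|Γ| = 151/188 = 0.802
VSWR = (1 + |Γ|)/(1 − |Γ|) = 1.8/0.198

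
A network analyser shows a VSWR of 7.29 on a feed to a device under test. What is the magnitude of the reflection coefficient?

|Γ| ≈ 0.759

|Γ| = (S − 1)/(S + 1) = (7.29 − 1)/(7.29 + 1) = 6.29/8.29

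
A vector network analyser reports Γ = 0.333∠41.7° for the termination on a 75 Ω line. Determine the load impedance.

Z_L = Z_0·(1 + Γ)/(1 − Γ) = 75·(1.25 + j0.222)/(0.751 − j0.222)

Z_L ≈ 109 + j54.2 Ω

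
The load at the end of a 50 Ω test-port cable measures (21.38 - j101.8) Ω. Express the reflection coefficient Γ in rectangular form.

Γ = (Z_L − Z_0)/(Z_L + Z_0) = (-28.62 − j101.8)/(71.38 − j101.8)

Γ ≈ 0.538 − j0.659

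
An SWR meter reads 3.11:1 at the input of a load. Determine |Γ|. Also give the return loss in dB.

|Γ| = (S − 1)/(S + 1) = (3.11 − 1)/(3.11 + 1) = 2.11/4.11
RL = −20·log₁₀|Γ| = −20·log₁₀(0.513)

|Γ| ≈ 0.513; return loss ≈ 5.79 dB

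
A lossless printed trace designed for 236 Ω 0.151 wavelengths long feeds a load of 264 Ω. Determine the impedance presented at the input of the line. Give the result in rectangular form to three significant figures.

Z_in ≈ 226 − j24.1 Ω

βl = 2π × 0.151 = 54.4°
tan(βl) = tan(54.4°) = 1.39
Z_in = Z_0·(Z_L + jZ_0·tanβl)/(Z_0 + jZ_L·tanβl)
     = 236·(264 + j329)/(236 + j368)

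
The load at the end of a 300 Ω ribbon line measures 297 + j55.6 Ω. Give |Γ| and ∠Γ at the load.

Γ ≈ 0.0929 ∠ 87.8°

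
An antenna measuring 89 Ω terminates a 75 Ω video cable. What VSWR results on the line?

Γ = (89 − 75)/(89 + 75) = 0.0854
VSWR = (1 + 0.0854)/(1 − 0.0854)

VSWR ≈ 1.19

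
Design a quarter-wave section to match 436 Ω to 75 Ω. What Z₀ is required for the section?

Z_qwt ≈ 181 Ω

Z_qwt = √(Z_0·R_L) = √(75 × 436) = √32700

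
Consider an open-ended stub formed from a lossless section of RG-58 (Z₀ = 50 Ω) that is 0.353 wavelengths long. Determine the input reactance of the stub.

βl = 2π × 0.353 = 127°
tan(βl) = -1.32
For an open-ended stub, Z_in = −jZ_0·cot(βl) = −jZ_0/tan(βl)

X_in ≈ 37.8 Ω (inductive)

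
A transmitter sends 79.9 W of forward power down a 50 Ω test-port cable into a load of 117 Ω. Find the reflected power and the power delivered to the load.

P_reflected ≈ 12.9 W; P_delivered ≈ 67 W

Γ = (117 − 50)/(117 + 50) = 0.401
|Γ|² = 0.161
P_refl = |Γ|²·P_inc = 12.9 W, P_del = (1 − |Γ|²)·P_inc = 67 W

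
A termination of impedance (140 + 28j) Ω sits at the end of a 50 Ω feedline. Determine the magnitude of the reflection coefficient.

Γ = (Z_L − Z_0)/(Z_L + Z_0) = (90 + j28)/(190 + j28)
|Γ| = 94.3/192

|Γ| ≈ 0.491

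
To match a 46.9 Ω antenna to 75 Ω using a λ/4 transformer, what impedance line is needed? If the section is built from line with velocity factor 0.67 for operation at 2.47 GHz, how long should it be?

Z_qwt ≈ 59.3 Ω; length ≈ 2.03 cm

Z_qwt = √(Z_0·R_L) = √(75 × 46.9) = √3518
λ = 0.67·c/f = 0.0814 m, so l = λ/4 = 0.0203 m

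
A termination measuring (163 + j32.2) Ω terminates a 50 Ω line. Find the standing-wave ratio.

Γ = (Z_L − Z_0)/(Z_L + Z_0) = (113 + j32.2)/(213 + j32.2)
|Γ| = 117/215 = 0.545
VSWR = (1 + |Γ|)/(1 − |Γ|) = 1.55/0.455

VSWR ≈ 3.4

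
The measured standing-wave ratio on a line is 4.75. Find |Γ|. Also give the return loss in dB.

|Γ| = (S − 1)/(S + 1) = (4.75 − 1)/(4.75 + 1) = 3.75/5.75
RL = −20·log₁₀|Γ| = −20·log₁₀(0.652)

|Γ| ≈ 0.652; return loss ≈ 3.71 dB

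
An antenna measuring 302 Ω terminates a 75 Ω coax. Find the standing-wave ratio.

For a purely resistive load, VSWR = R_L/Z_0 or Z_0/R_L (whichever > 1) = 302/75

VSWR ≈ 4.03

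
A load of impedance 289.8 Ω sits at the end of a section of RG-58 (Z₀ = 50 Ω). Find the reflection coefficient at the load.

Γ = 0.706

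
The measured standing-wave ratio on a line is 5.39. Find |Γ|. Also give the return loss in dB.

|Γ| = (S − 1)/(S + 1) = (5.39 − 1)/(5.39 + 1) = 4.39/6.39
RL = −20·log₁₀|Γ| = −20·log₁₀(0.687)

|Γ| ≈ 0.687; return loss ≈ 3.26 dB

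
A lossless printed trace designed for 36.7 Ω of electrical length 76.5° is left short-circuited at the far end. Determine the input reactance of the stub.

X_in ≈ 153 Ω (inductive)

tan(βl) = 4.17
For a short-circuited stub, Z_in = jZ_0·tan(βl)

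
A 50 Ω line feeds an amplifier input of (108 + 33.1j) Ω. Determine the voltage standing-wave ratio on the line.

VSWR ≈ 2.41

Γ = (Z_L − Z_0)/(Z_L + Z_0) = (58 + j33.1)/(158 + j33.1)
|Γ| = 66.8/161 = 0.414
VSWR = (1 + |Γ|)/(1 − |Γ|) = 1.41/0.586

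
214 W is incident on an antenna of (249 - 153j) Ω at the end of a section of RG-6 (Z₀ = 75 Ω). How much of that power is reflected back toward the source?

|Γ| = |(174 − j153)/(324 − j153)| = 0.647
|Γ|² = 0.418
P_refl = |Γ|²·P_inc = 89.5 W, P_del = (1 − |Γ|²)·P_inc = 125 W

P_reflected ≈ 89.5 W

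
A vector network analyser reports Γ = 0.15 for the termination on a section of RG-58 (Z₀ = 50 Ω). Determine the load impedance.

Z_L ≈ 67.6 Ω

Z_L = Z_0·(1 + Γ)/(1 − Γ) = 50·(1.15)/(0.85)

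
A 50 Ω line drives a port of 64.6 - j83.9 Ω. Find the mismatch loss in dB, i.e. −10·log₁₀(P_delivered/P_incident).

mismatch loss ≈ 1.93 dB

Γ = (14.6 − j83.9)/(114.6 − j83.9), |Γ| = 0.6
|Γ|² = 0.36, so P_del/P_inc = 1 − |Γ|² = 0.64
ML = −10·log₁₀(1 − |Γ|²)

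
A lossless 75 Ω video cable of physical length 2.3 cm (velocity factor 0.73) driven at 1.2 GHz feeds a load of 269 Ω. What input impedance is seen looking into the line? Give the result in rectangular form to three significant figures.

Z_in ≈ 38.4 − j63.5 Ω

λ = v/f = 0.73·c / 1.2 GHz = 0.182 m
βl = 2π·l/λ = 2π × 0.126 = 45.4°
tan(βl) = tan(45.4°) = 1.01
Z_in = Z_0·(Z_L + jZ_0·tanβl)/(Z_0 + jZ_L·tanβl)
     = 75·(269 + j76)/(75 + j272)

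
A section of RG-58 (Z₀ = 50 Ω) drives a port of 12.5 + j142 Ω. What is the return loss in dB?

Γ = (-37.5 + j142)/(62.5 + j142), |Γ| = 0.947
RL = −20·log₁₀|Γ| = −20·log₁₀(0.947)

RL ≈ 0.476 dB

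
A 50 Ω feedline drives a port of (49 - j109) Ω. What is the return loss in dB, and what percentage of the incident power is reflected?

RL ≈ 2.61 dB; 54.8% of incident power reflected

Γ = (-1 − j109)/(99 − j109), |Γ| = 0.74
RL = −20·log₁₀(0.74) = 2.61 dB
P_refl/P_inc = |Γ|² = 0.548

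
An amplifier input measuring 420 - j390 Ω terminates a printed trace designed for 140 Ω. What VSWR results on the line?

Γ = (Z_L − Z_0)/(Z_L + Z_0) = (280 − j390)/(560 − j390)
|Γ| = 480/682 = 0.704
VSWR = (1 + |Γ|)/(1 − |Γ|) = 1.7/0.296

VSWR ≈ 5.75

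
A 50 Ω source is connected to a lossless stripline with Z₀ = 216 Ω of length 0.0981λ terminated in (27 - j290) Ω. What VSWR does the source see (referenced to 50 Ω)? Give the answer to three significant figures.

βl = 2π × 0.0981 = 35.3°
tan(βl) = 0.708
Z_in = Z_0·(Z_L + jZ_0·tanβl)/(Z_0 + jZ_L·tanβl) = 10.6 − j70.7 Ω
Γ_s = (Z_in − Z_s)/(Z_in + Z_s) = (-39.4 − j70.7)/(60.6 − j70.7), |Γ_s| = 0.869
VSWR = (1 + |Γ_s|)/(1 − |Γ_s|)

VSWR ≈ 14.2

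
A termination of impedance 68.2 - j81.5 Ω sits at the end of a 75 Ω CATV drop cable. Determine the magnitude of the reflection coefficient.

|Γ| ≈ 0.496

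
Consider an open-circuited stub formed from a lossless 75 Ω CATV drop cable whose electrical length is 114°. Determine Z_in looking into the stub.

Z_in ≈ +j33.4 Ω

tan(βl) = -2.25
For an open-circuited stub, Z_in = −jZ_0·cot(βl) = −jZ_0/tan(βl)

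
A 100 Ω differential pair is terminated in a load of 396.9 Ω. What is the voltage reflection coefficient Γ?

Γ = 0.598

Γ = (Z_L − Z_0)/(Z_L + Z_0) = (396.9 − 100)/(396.9 + 100) = 296.9/496.9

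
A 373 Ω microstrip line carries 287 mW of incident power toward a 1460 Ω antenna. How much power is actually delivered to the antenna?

P_delivered ≈ 186 mW

Γ = (1460 − 373)/(1460 + 373) = 0.593
|Γ|² = 0.352
P_refl = |Γ|²·P_inc = 101 mW, P_del = (1 − |Γ|²)·P_inc = 186 mW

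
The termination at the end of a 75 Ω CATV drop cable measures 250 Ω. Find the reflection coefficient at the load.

Γ = 0.538

Γ = (Z_L − Z_0)/(Z_L + Z_0) = (250 − 75)/(250 + 75) = 175/325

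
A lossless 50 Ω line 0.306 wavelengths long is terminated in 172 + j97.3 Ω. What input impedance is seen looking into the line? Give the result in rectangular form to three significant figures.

βl = 2π × 0.306 = 110°
tan(βl) = tan(110°) = -2.72
Z_in = Z_0·(Z_L + jZ_0·tanβl)/(Z_0 + jZ_L·tanβl)
     = 50·(172 − j38.9)/(315 − j468)

Z_in ≈ 11.4 + j10.7 Ω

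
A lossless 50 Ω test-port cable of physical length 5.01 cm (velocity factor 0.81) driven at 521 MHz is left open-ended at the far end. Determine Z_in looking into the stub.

λ = v/f = 0.81·c / 521 MHz = 0.466 m
βl = 2π·l/λ = 2π × 0.107 = 38.7°
tan(βl) = 0.8
For an open-ended stub, Z_in = −jZ_0·cot(βl) = −jZ_0/tan(βl)

Z_in ≈ −j62.5 Ω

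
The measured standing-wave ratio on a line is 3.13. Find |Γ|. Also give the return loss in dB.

|Γ| ≈ 0.516; return loss ≈ 5.75 dB

|Γ| = (S − 1)/(S + 1) = (3.13 − 1)/(3.13 + 1) = 2.13/4.13
RL = −20·log₁₀|Γ| = −20·log₁₀(0.516)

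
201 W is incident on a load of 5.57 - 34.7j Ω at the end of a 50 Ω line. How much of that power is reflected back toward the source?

|Γ| = |(-44.43 − j34.7)/(55.57 − j34.7)| = 0.86
|Γ|² = 0.74
P_refl = |Γ|²·P_inc = 149 W, P_del = (1 − |Γ|²)·P_inc = 52.2 W

P_reflected ≈ 149 W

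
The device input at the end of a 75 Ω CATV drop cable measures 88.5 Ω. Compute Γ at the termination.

Γ = 0.0826

Γ = (Z_L − Z_0)/(Z_L + Z_0) = (88.5 − 75)/(88.5 + 75) = 13.5/163.5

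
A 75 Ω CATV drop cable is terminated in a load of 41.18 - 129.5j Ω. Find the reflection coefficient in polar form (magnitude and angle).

Γ = (Z_L − Z_0)/(Z_L + Z_0) = (-33.82 − j129.5)/(116.2 − j129.5)
|Γ| = 134/174 = 0.769

Γ ≈ 0.769 ∠ -56.5°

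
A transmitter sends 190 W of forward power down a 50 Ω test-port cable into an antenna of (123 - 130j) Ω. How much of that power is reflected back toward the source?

P_reflected ≈ 90.2 W

|Γ| = |(73 − j130)/(173 − j130)| = 0.689
|Γ|² = 0.475
P_refl = |Γ|²·P_inc = 90.2 W, P_del = (1 − |Γ|²)·P_inc = 99.8 W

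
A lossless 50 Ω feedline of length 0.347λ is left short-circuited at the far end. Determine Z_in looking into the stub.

βl = 2π × 0.347 = 125°
tan(βl) = -1.43
For a short-circuited stub, Z_in = jZ_0·tan(βl)

Z_in ≈ −j71.6 Ω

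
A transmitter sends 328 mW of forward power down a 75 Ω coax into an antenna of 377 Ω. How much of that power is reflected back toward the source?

Γ = (377 − 75)/(377 + 75) = 0.668
|Γ|² = 0.446
P_refl = |Γ|²·P_inc = 146 mW, P_del = (1 − |Γ|²)·P_inc = 182 mW

P_reflected ≈ 146 mW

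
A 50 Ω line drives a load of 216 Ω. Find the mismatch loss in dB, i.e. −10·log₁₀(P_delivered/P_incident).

Γ = (216 − 50)/(216 + 50) = 0.624
|Γ|² = 0.389, so P_del/P_inc = 1 − |Γ|² = 0.611
ML = −10·log₁₀(1 − |Γ|²)

mismatch loss ≈ 2.14 dB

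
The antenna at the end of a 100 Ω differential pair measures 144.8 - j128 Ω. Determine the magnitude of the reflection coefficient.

Γ = (Z_L − Z_0)/(Z_L + Z_0) = (44.8 − j128)/(244.8 − j128)
|Γ| = 136/276

|Γ| ≈ 0.491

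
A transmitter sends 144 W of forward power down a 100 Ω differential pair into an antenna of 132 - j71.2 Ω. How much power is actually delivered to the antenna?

|Γ| = |(32 − j71.2)/(232 − j71.2)| = 0.322
|Γ|² = 0.103
P_refl = |Γ|²·P_inc = 14.9 W, P_del = (1 − |Γ|²)·P_inc = 129 W

P_delivered ≈ 129 W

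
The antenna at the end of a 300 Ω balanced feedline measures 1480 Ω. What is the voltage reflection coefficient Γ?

Γ = (Z_L − Z_0)/(Z_L + Z_0) = (1480 − 300)/(1480 + 300) = 1180/1780

Γ = 0.663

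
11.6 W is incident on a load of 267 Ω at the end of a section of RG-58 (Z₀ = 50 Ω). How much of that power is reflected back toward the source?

Γ = (267 − 50)/(267 + 50) = 0.685
|Γ|² = 0.469
P_refl = |Γ|²·P_inc = 5.44 W, P_del = (1 − |Γ|²)·P_inc = 6.16 W

P_reflected ≈ 5.44 W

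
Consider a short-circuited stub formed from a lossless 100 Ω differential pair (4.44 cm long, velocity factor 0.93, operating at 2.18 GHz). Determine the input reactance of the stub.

λ = v/f = 0.93·c / 2.18 GHz = 0.128 m
βl = 2π·l/λ = 2π × 0.347 = 125°
tan(βl) = -1.43
For a short-circuited stub, Z_in = jZ_0·tan(βl)

X_in ≈ -143 Ω (capacitive)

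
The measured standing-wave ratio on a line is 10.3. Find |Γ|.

|Γ| = (S − 1)/(S + 1) = (10.3 − 1)/(10.3 + 1) = 9.3/11.3

|Γ| ≈ 0.823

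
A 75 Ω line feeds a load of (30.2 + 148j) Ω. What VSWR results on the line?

VSWR ≈ 12.5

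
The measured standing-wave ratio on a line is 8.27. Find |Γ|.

|Γ| = (S − 1)/(S + 1) = (8.27 − 1)/(8.27 + 1) = 7.27/9.27

|Γ| ≈ 0.784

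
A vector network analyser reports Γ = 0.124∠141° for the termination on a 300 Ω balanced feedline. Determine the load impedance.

Z_L = Z_0·(1 + Γ)/(1 − Γ) = 300·(0.904 + j0.078)/(1.1 − j0.078)

Z_L ≈ 245 + j38.8 Ω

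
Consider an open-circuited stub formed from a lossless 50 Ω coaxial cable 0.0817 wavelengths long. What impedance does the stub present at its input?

Z_in ≈ −j88.7 Ω

βl = 2π × 0.0817 = 29.4°
tan(βl) = 0.564
For an open-circuited stub, Z_in = −jZ_0·cot(βl) = −jZ_0/tan(βl)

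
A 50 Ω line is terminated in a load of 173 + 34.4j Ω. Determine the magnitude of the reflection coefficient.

|Γ| ≈ 0.566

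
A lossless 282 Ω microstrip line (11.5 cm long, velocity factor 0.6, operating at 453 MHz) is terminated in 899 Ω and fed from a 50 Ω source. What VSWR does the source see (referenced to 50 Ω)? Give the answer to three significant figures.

VSWR ≈ 2.94

λ = v/f = 0.6·c / 453 MHz = 0.397 m
βl = 2π·l/λ = 2π × 0.289 = 104°
tan(βl) = -3.95
Z_in = Z_0·(Z_L + jZ_0·tanβl)/(Z_0 + jZ_L·tanβl) = 93.5 + j63.9 Ω
Γ_s = (Z_in − Z_s)/(Z_in + Z_s) = (43.5 + j63.9)/(144 + j63.9), |Γ_s| = 0.492
VSWR = (1 + |Γ_s|)/(1 − |Γ_s|)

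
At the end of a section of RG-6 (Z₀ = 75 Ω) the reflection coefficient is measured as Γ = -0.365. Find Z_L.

Z_L = Z_0·(1 + Γ)/(1 − Γ) = 75·(0.635)/(1.36)

Z_L ≈ 34.9 Ω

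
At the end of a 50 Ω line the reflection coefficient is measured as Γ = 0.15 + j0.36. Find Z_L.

Z_L ≈ 49.8 + j42.2 Ω

Z_L = Z_0·(1 + Γ)/(1 − Γ) = 50·(1.15 + j0.36)/(0.85 − j0.36)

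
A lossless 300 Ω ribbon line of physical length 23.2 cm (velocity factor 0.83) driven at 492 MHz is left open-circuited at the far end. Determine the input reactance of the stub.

λ = v/f = 0.83·c / 492 MHz = 0.506 m
βl = 2π·l/λ = 2π × 0.458 = 165°
tan(βl) = -0.267
For an open-circuited stub, Z_in = −jZ_0·cot(βl) = −jZ_0/tan(βl)

X_in ≈ 1120 Ω (inductive)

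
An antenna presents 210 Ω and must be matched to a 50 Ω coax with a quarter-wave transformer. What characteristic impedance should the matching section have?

Z_qwt = √(Z_0·R_L) = √(50 × 210) = √10500

Z_qwt ≈ 102 Ω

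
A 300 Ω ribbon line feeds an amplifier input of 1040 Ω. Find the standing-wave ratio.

For a purely resistive load, VSWR = R_L/Z_0 or Z_0/R_L (whichever > 1) = 1040/300

VSWR ≈ 3.47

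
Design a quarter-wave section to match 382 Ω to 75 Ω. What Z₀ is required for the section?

Z_qwt ≈ 169 Ω

Z_qwt = √(Z_0·R_L) = √(75 × 382) = √28650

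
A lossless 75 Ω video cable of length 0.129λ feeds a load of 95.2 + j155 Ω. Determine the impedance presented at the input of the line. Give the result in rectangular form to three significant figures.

Z_in ≈ 63.5 − j127 Ω

βl = 2π × 0.129 = 46.4°
tan(βl) = tan(46.4°) = 1.05
Z_in = Z_0·(Z_L + jZ_0·tanβl)/(Z_0 + jZ_L·tanβl)
     = 75·(95.2 + j234)/(-88 + j100)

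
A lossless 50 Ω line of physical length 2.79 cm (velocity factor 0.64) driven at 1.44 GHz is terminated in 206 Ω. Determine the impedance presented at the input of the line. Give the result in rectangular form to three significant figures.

λ = v/f = 0.64·c / 1.44 GHz = 0.133 m
βl = 2π·l/λ = 2π × 0.209 = 75.3°
tan(βl) = tan(75.3°) = 3.82
Z_in = Z_0·(Z_L + jZ_0·tanβl)/(Z_0 + jZ_L·tanβl)
     = 50·(206 + j191)/(50 + j787)

Z_in ≈ 12.9 − j12.3 Ω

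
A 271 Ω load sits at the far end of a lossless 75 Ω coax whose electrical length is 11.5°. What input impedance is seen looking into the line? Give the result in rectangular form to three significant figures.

Z_in ≈ 183 − j119 Ω

tan(βl) = tan(11.5°) = 0.203
Z_in = Z_0·(Z_L + jZ_0·tanβl)/(Z_0 + jZ_L·tanβl)
     = 75·(271 + j15.3)/(75 + j55.1)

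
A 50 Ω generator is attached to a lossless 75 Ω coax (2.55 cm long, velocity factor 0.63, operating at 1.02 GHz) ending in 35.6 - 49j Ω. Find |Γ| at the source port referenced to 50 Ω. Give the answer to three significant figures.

|Γ| ≈ 0.383

λ = v/f = 0.63·c / 1.02 GHz = 0.185 m
βl = 2π·l/λ = 2π × 0.138 = 49.5°
tan(βl) = 1.17
Z_in = Z_0·(Z_L + jZ_0·tanβl)/(Z_0 + jZ_L·tanβl) = 24.7 + j14.3 Ω
Γ_s = (Z_in − Z_s)/(Z_in + Z_s) = (-25.3 + j14.3)/(74.7 + j14.3), |Γ_s| = 0.383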